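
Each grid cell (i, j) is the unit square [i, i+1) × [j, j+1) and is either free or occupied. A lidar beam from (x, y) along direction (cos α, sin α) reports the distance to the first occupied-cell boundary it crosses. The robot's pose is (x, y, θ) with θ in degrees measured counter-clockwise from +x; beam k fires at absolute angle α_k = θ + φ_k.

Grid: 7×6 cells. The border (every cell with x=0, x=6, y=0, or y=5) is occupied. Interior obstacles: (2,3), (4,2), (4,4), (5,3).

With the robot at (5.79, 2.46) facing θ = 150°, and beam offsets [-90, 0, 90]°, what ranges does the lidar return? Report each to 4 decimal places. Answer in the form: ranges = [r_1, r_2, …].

ranges = [0.4200, 0.9122, 1.6859]

beam 1: φ=-90°, α=60°
  d=(0.5000,0.8660)  start (5,2)  tX=0.4200 tY=0.6235  stride 1/|dx|=2.0000 1/|dy|=1.1547
    cross x-line → (6,2), t=0.4200 (wall)
  → r_1 = 0.4200
beam 2: φ=0°, α=150°
  d=(-0.8660,0.5000)  start (5,2)  tX=0.9122 tY=1.0800  stride 1/|dx|=1.1547 1/|dy|=2.0000
    cross x-line → (4,2), t=0.9122 (wall)
  → r_2 = 0.9122
beam 3: φ=90°, α=240°
  d=(-0.5000,-0.8660)  start (5,2)  tX=1.5800 tY=0.5312  stride 1/|dx|=2.0000 1/|dy|=1.1547
    cross y-line → (5,1), t=0.5312
    cross x-line → (4,1), t=1.5800
    cross y-line → (4,0), t=1.6859 (wall)
  → r_3 = 1.6859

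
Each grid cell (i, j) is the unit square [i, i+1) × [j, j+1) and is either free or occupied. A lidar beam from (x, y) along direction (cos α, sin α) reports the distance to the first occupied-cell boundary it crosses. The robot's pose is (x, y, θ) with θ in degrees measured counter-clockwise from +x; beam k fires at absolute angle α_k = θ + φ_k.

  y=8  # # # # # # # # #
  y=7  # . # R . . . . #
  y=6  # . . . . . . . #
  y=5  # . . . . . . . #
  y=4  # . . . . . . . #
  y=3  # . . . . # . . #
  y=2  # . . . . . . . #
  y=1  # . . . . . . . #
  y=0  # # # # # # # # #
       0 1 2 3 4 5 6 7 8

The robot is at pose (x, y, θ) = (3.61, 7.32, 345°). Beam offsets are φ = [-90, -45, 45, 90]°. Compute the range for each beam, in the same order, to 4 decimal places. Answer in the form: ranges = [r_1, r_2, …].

ranges = [6.5429, 3.8336, 1.3600, 0.7040]

beam 1: φ=-90°, α=255°
  direction (-0.2588, -0.9659); cell (3,7); t to first gridline: x 2.3569, y 0.3313 (then +3.8637 / +1.0353)
    (3,6) via y @ 0.3313
    (3,5) via y @ 1.3666
    (2,5) via x @ 2.3569
    (2,4) via y @ 2.4018
    (2,3) via y @ 3.4371
    (2,2) via y @ 4.4724
    (2,1) via y @ 5.5077
    (1,1) via x @ 6.2206
    (1,0) via y @ 6.5429  # hit
  → r_1 = 6.5429
beam 2: φ=-45°, α=300°
  direction (0.5000, -0.8660); cell (3,7); t to first gridline: x 0.7800, y 0.3695 (then +2.0000 / +1.1547)
    (3,6) via y @ 0.3695
    (4,6) via x @ 0.7800
    (4,5) via y @ 1.5242
    (4,4) via y @ 2.6789
    (5,4) via x @ 2.7800
    (5,3) via y @ 3.8336  # hit
  → r_2 = 3.8336
beam 3: φ=45°, α=30°
  direction (0.8660, 0.5000); cell (3,7); t to first gridline: x 0.4503, y 1.3600 (then +1.1547 / +2.0000)
    (4,7) via x @ 0.4503
    (4,8) via y @ 1.3600  # hit
  → r_3 = 1.3600
beam 4: φ=90°, α=75°
  direction (0.2588, 0.9659); cell (3,7); t to first gridline: x 1.5068, y 0.7040 (then +3.8637 / +1.0353)
    (3,8) via y @ 0.7040  # hit
  → r_4 = 0.7040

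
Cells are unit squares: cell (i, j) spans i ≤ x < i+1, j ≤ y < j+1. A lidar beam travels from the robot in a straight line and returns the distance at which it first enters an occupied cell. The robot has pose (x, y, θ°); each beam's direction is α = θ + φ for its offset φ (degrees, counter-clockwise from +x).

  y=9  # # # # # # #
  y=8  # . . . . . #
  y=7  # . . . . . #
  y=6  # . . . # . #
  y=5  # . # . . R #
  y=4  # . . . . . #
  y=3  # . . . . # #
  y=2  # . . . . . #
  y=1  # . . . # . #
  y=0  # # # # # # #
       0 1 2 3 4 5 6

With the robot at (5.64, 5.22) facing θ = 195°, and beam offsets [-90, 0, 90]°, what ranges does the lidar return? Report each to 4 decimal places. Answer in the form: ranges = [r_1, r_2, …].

ranges = [3.9133, 4.8037, 1.2630]

beam 1: φ=-90°, α=105°
  direction (-0.2588, 0.9659); cell (5,5); t to first gridline: x 2.4728, y 0.8075 (then +3.8637 / +1.0353)
    (5,6) via y @ 0.8075
    (5,7) via y @ 1.8428
    (4,7) via x @ 2.4728
    (4,8) via y @ 2.8781
    (4,9) via y @ 3.9133  # hit
  → r_1 = 3.9133
beam 2: φ=0°, α=195°
  direction (-0.9659, -0.2588); cell (5,5); t to first gridline: x 0.6626, y 0.8500 (then +1.0353 / +3.8637)
    (4,5) via x @ 0.6626
    (4,4) via y @ 0.8500
    (3,4) via x @ 1.6979
    (2,4) via x @ 2.7331
    (1,4) via x @ 3.7684
    (1,3) via y @ 4.7137
    (0,3) via x @ 4.8037  # hit
  → r_2 = 4.8037
beam 3: φ=90°, α=285°
  direction (0.2588, -0.9659); cell (5,5); t to first gridline: x 1.3909, y 0.2278 (then +3.8637 / +1.0353)
    (5,4) via y @ 0.2278
    (5,3) via y @ 1.2630  # hit
  → r_3 = 1.2630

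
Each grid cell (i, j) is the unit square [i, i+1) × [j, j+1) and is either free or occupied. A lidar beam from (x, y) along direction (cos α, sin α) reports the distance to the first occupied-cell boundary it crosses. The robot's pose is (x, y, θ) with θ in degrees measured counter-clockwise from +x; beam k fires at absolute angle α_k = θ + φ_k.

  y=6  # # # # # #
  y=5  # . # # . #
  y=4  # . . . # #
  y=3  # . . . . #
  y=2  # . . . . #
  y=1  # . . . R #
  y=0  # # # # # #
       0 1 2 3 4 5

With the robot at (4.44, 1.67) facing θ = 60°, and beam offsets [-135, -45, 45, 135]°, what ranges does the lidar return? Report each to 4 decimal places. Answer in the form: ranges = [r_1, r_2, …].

ranges = [0.6936, 0.5798, 3.4475, 2.5887]

beam 1: φ=-135°, α=285°
  dir = (cos 285°, sin 285°) = (0.2588, -0.9659); from cell (4,1)
  next x-line at t=2.1637, next y-line at t=0.6936; Δt_x=3.8637, Δt_y=1.0353
    y: enter (4,0) at t=0.6936 ← occupied
  → r_1 = 0.6936
beam 2: φ=-45°, α=15°
  dir = (cos 15°, sin 15°) = (0.9659, 0.2588); from cell (4,1)
  next x-line at t=0.5798, next y-line at t=1.2750; Δt_x=1.0353, Δt_y=3.8637
    x: enter (5,1) at t=0.5798 ← occupied
  → r_2 = 0.5798
beam 3: φ=45°, α=105°
  dir = (cos 105°, sin 105°) = (-0.2588, 0.9659); from cell (4,1)
  next x-line at t=1.7000, next y-line at t=0.3416; Δt_x=3.8637, Δt_y=1.0353
    y: enter (4,2) at t=0.3416
    y: enter (4,3) at t=1.3769
    x: enter (3,3) at t=1.7000
    y: enter (3,4) at t=2.4122
    y: enter (3,5) at t=3.4475 ← occupied
  → r_3 = 3.4475
beam 4: φ=135°, α=195°
  dir = (cos 195°, sin 195°) = (-0.9659, -0.2588); from cell (4,1)
  next x-line at t=0.4555, next y-line at t=2.5887; Δt_x=1.0353, Δt_y=3.8637
    x: enter (3,1) at t=0.4555
    x: enter (2,1) at t=1.4908
    x: enter (1,1) at t=2.5261
    y: enter (1,0) at t=2.5887 ← occupied
  → r_4 = 2.5887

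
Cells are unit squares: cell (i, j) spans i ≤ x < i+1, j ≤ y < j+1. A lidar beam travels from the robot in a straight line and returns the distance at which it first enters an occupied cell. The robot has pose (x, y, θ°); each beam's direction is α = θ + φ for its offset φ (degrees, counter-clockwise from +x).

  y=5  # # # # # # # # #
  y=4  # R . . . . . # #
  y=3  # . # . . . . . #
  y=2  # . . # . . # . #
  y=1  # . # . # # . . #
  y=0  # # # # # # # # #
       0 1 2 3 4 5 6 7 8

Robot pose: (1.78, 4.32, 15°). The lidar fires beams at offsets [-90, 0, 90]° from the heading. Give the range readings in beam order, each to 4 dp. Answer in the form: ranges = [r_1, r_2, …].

ranges = [0.8500, 2.6273, 0.7040]

beam 1: φ=-90°, α=285°
  cosα=0.2588 sinα=-0.9659 | (1,4) | tMaxX 0.8500 tMaxY 0.3313 | tΔX 3.8637 tΔY 1.0353
    t=0.3313 [y] (1,3)
    t=0.8500 [x] (2,3) — stop
  → r_1 = 0.8500
beam 2: φ=0°, α=15°
  cosα=0.9659 sinα=0.2588 | (1,4) | tMaxX 0.2278 tMaxY 2.6273 | tΔX 1.0353 tΔY 3.8637
    t=0.2278 [x] (2,4)
    t=1.2630 [x] (3,4)
    t=2.2983 [x] (4,4)
    t=2.6273 [y] (4,5) — stop
  → r_2 = 2.6273
beam 3: φ=90°, α=105°
  cosα=-0.2588 sinα=0.9659 | (1,4) | tMaxX 3.0137 tMaxY 0.7040 | tΔX 3.8637 tΔY 1.0353
    t=0.7040 [y] (1,5) — stop
  → r_3 = 0.7040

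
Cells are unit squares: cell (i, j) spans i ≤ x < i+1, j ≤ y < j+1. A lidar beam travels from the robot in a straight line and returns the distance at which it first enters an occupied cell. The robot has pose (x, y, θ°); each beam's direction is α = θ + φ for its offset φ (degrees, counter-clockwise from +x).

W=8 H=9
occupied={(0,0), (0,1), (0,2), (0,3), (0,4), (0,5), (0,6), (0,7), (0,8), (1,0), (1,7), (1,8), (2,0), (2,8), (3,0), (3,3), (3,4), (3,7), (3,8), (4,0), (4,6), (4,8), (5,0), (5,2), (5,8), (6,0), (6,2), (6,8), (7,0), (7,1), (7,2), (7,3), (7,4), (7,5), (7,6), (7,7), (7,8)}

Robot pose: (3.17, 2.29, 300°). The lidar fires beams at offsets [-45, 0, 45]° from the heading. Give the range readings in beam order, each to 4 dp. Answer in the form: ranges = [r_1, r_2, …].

ranges = [1.3355, 1.4896, 3.9651]

beam 1: φ=-45°, α=255°
  d=(-0.2588,-0.9659)  start (3,2)  tX=0.6568 tY=0.3002  stride 1/|dx|=3.8637 1/|dy|=1.0353
    cross y-line → (3,1), t=0.3002
    cross x-line → (2,1), t=0.6568
    cross y-line → (2,0), t=1.3355 (wall)
  → r_1 = 1.3355
beam 2: φ=0°, α=300°
  d=(0.5000,-0.8660)  start (3,2)  tX=1.6600 tY=0.3349  stride 1/|dx|=2.0000 1/|dy|=1.1547
    cross y-line → (3,1), t=0.3349
    cross y-line → (3,0), t=1.4896 (wall)
  → r_2 = 1.4896
beam 3: φ=45°, α=345°
  d=(0.9659,-0.2588)  start (3,2)  tX=0.8593 tY=1.1205  stride 1/|dx|=1.0353 1/|dy|=3.8637
    cross x-line → (4,2), t=0.8593
    cross y-line → (4,1), t=1.1205
    cross x-line → (5,1), t=1.8946
    cross x-line → (6,1), t=2.9298
    cross x-line → (7,1), t=3.9651 (wall)
  → r_3 = 3.9651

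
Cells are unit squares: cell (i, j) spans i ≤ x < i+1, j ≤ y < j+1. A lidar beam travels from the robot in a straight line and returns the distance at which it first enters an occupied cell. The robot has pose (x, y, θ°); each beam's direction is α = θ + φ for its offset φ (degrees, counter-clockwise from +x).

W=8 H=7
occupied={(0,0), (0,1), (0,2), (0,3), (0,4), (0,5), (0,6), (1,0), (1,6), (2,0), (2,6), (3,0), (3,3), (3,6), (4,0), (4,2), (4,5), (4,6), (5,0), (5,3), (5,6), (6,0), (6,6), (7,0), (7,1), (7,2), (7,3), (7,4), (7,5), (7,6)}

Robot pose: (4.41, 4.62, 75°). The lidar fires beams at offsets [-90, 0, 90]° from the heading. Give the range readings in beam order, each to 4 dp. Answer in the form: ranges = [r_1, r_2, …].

beam 1: φ=-90°, α=345°
  d=(0.9659,-0.2588)  start (4,4)  tX=0.6108 tY=2.3955  stride 1/|dx|=1.0353 1/|dy|=3.8637
    cross x-line → (5,4), t=0.6108
    cross x-line → (6,4), t=1.6461
    cross y-line → (6,3), t=2.3955
    cross x-line → (7,3), t=2.6814 (wall)
  → r_1 = 2.6814
beam 2: φ=0°, α=75°
  d=(0.2588,0.9659)  start (4,4)  tX=2.2796 tY=0.3934  stride 1/|dx|=3.8637 1/|dy|=1.0353
    cross y-line → (4,5), t=0.3934 (wall)
  → r_2 = 0.3934
beam 3: φ=90°, α=165°
  d=(-0.9659,0.2588)  start (4,4)  tX=0.4245 tY=1.4682  stride 1/|dx|=1.0353 1/|dy|=3.8637
    cross x-line → (3,4), t=0.4245
    cross x-line → (2,4), t=1.4597
    cross y-line → (2,5), t=1.4682
    cross x-line → (1,5), t=2.4950
    cross x-line → (0,5), t=3.5303 (wall)
  → r_3 = 3.5303

ranges = [2.6814, 0.3934, 3.5303]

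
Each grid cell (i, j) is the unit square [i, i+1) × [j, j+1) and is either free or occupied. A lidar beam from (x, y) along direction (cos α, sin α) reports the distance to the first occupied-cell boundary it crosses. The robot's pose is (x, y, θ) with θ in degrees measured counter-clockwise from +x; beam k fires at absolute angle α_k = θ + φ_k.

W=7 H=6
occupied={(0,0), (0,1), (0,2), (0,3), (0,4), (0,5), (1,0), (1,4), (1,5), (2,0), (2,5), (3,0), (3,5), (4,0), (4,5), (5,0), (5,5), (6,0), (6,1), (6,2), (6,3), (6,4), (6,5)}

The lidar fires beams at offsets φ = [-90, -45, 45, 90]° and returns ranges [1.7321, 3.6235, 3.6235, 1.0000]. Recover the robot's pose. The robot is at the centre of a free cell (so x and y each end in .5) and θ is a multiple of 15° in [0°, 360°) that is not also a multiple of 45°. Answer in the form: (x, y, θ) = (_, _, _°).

(x, y, θ) = (4.5, 1.5, 120°)

The pose lattice has 19·16 = 304 candidates. Test each by forward raycasting.
  (4.5, 4.5, 15°): beam 1 = 3.6235 ≠ 1.7321 ✗
  (3.5, 1.5, 165°): beam 1 = 3.6235 ≠ 1.7321 ✗
  (4.5, 2.5, 300°): beam 1 = 3.0000 ≠ 1.7321 ✗
  (3.5, 3.5, 300°): beam 1 = 2.8868 ≠ 1.7321 ✗
  …
  (4.5, 1.5, 120°): r_1=1.7321, r_2=3.6235, r_3=3.6235, r_4=1.0000 — all match ✓
Unique over the lattice → pose = (4.5, 1.5, 120°).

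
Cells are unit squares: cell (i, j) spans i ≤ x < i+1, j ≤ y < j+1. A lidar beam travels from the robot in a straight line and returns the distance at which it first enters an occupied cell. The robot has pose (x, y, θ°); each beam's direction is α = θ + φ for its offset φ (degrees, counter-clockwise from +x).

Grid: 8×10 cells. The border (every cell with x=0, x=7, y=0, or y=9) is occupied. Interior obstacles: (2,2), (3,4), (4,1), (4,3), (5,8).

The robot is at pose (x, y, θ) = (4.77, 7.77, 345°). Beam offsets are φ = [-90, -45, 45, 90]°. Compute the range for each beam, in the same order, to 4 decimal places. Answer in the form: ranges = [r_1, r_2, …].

ranges = [2.9751, 4.4600, 0.4600, 0.8887]

beam 1: φ=-90°, α=255°
  cosα=-0.2588 sinα=-0.9659 | (4,7) | tMaxX 2.9751 tMaxY 0.7972 | tΔX 3.8637 tΔY 1.0353
    t=0.7972 [y] (4,6)
    t=1.8324 [y] (4,5)
    t=2.8677 [y] (4,4)
    t=2.9751 [x] (3,4) — stop
  → r_1 = 2.9751
beam 2: φ=-45°, α=300°
  cosα=0.5000 sinα=-0.8660 | (4,7) | tMaxX 0.4600 tMaxY 0.8891 | tΔX 2.0000 tΔY 1.1547
    t=0.4600 [x] (5,7)
    t=0.8891 [y] (5,6)
    t=2.0438 [y] (5,5)
    t=2.4600 [x] (6,5)
    t=3.1985 [y] (6,4)
    t=4.3532 [y] (6,3)
    t=4.4600 [x] (7,3) — stop
  → r_2 = 4.4600
beam 3: φ=45°, α=30°
  cosα=0.8660 sinα=0.5000 | (4,7) | tMaxX 0.2656 tMaxY 0.4600 | tΔX 1.1547 tΔY 2.0000
    t=0.2656 [x] (5,7)
    t=0.4600 [y] (5,8) — stop
  → r_3 = 0.4600
beam 4: φ=90°, α=75°
  cosα=0.2588 sinα=0.9659 | (4,7) | tMaxX 0.8887 tMaxY 0.2381 | tΔX 3.8637 tΔY 1.0353
    t=0.2381 [y] (4,8)
    t=0.8887 [x] (5,8) — stop
  → r_4 = 0.8887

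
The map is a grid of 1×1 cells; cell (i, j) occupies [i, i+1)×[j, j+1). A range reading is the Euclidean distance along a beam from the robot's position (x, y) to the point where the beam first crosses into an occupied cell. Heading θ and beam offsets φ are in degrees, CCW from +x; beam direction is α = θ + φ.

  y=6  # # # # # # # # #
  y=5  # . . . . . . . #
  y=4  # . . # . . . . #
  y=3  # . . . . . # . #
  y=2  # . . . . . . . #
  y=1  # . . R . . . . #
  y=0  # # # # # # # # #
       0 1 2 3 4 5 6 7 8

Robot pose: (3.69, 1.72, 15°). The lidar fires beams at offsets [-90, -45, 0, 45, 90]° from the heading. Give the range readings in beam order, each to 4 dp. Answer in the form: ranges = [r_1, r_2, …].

beam 1: φ=-90°, α=285°
  cosα=0.2588 sinα=-0.9659 | (3,1) | tMaxX 1.1977 tMaxY 0.7454 | tΔX 3.8637 tΔY 1.0353
    t=0.7454 [y] (3,0) — stop
  → r_1 = 0.7454
beam 2: φ=-45°, α=330°
  cosα=0.8660 sinα=-0.5000 | (3,1) | tMaxX 0.3580 tMaxY 1.4400 | tΔX 1.1547 tΔY 2.0000
    t=0.3580 [x] (4,1)
    t=1.4400 [y] (4,0) — stop
  → r_2 = 1.4400
beam 3: φ=0°, α=15°
  cosα=0.9659 sinα=0.2588 | (3,1) | tMaxX 0.3209 tMaxY 1.0818 | tΔX 1.0353 tΔY 3.8637
    t=0.3209 [x] (4,1)
    t=1.0818 [y] (4,2)
    t=1.3562 [x] (5,2)
    t=2.3915 [x] (6,2)
    t=3.4268 [x] (7,2)
    t=4.4620 [x] (8,2) — stop
  → r_3 = 4.4620
beam 4: φ=45°, α=60°
  cosα=0.5000 sinα=0.8660 | (3,1) | tMaxX 0.6200 tMaxY 0.3233 | tΔX 2.0000 tΔY 1.1547
    t=0.3233 [y] (3,2)
    t=0.6200 [x] (4,2)
    t=1.4780 [y] (4,3)
    t=2.6200 [x] (5,3)
    t=2.6327 [y] (5,4)
    t=3.7874 [y] (5,5)
    t=4.6200 [x] (6,5)
    t=4.9421 [y] (6,6) — stop
  → r_4 = 4.9421
beam 5: φ=90°, α=105°
  cosα=-0.2588 sinα=0.9659 | (3,1) | tMaxX 2.6660 tMaxY 0.2899 | tΔX 3.8637 tΔY 1.0353
    t=0.2899 [y] (3,2)
    t=1.3252 [y] (3,3)
    t=2.3604 [y] (3,4) — stop
  → r_5 = 2.3604

ranges = [0.7454, 1.4400, 4.4620, 4.9421, 2.3604]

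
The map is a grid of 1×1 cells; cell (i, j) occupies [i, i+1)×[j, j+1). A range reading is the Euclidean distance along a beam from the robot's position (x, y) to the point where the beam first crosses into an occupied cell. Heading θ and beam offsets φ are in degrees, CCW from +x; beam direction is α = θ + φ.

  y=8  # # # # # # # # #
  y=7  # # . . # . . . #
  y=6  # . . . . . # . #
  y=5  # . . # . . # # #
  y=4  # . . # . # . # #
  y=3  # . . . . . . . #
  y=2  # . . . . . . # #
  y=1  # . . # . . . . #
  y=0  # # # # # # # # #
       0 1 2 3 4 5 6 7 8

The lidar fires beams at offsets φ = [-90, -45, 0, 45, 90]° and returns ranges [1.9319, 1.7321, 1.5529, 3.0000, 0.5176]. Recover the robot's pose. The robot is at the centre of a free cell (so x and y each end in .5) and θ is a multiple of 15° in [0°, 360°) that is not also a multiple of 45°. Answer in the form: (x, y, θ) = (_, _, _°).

(x, y, θ) = (4.5, 6.5, 345°)

Candidates: 38 free-cell centres × 16 headings = 608 poses. Raycast each; keep the one whose scan matches to 4 dp.
  (1.5, 1.5, 15°): beam 1 = 0.5176 ≠ 1.9319 ✗
  (3.5, 2.5, 60°): beam 1 = 3.0000 ≠ 1.9319 ✗
  (4.5, 2.5, 195°): beam 2 = 4.0415 ≠ 1.7321 ✗
  (1.5, 6.5, 330°): beam 1 = 1.0000 ≠ 1.9319 ✗
  (6.5, 3.5, 15°): beam 1 = 2.5882 ≠ 1.9319 ✗
  …
  (4.5, 6.5, 345°): r_1=1.9319, r_2=1.7321, r_3=1.5529, r_4=3.0000, r_5=0.5176 — all match ✓
No second candidate reproduces the full scan.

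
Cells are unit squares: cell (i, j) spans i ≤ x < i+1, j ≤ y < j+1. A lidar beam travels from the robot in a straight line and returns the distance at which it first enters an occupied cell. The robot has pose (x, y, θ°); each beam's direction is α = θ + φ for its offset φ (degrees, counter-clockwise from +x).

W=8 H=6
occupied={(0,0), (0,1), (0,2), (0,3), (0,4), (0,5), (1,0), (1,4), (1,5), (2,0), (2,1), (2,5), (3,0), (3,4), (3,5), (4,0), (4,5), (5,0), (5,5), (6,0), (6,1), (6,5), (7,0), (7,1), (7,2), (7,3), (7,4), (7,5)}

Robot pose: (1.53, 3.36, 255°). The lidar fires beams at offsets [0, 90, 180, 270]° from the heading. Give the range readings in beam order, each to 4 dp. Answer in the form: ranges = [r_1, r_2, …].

beam 1: φ=0°, α=255°
  direction (-0.2588, -0.9659); cell (1,3); t to first gridline: x 2.0478, y 0.3727 (then +3.8637 / +1.0353)
    (1,2) via y @ 0.3727
    (1,1) via y @ 1.4080
    (0,1) via x @ 2.0478  # hit
  → r_1 = 2.0478
beam 2: φ=90°, α=345°
  direction (0.9659, -0.2588); cell (1,3); t to first gridline: x 0.4866, y 1.3909 (then +1.0353 / +3.8637)
    (2,3) via x @ 0.4866
    (2,2) via y @ 1.3909
    (3,2) via x @ 1.5219
    (4,2) via x @ 2.5571
    (5,2) via x @ 3.5924
    (6,2) via x @ 4.6277
    (6,1) via y @ 5.2546  # hit
  → r_2 = 5.2546
beam 3: φ=180°, α=75°
  direction (0.2588, 0.9659); cell (1,3); t to first gridline: x 1.8159, y 0.6626 (then +3.8637 / +1.0353)
    (1,4) via y @ 0.6626  # hit
  → r_3 = 0.6626
beam 4: φ=270°, α=165°
  direction (-0.9659, 0.2588); cell (1,3); t to first gridline: x 0.5487, y 2.4728 (then +1.0353 / +3.8637)
    (0,3) via x @ 0.5487  # hit
  → r_4 = 0.5487

ranges = [2.0478, 5.2546, 0.6626, 0.5487]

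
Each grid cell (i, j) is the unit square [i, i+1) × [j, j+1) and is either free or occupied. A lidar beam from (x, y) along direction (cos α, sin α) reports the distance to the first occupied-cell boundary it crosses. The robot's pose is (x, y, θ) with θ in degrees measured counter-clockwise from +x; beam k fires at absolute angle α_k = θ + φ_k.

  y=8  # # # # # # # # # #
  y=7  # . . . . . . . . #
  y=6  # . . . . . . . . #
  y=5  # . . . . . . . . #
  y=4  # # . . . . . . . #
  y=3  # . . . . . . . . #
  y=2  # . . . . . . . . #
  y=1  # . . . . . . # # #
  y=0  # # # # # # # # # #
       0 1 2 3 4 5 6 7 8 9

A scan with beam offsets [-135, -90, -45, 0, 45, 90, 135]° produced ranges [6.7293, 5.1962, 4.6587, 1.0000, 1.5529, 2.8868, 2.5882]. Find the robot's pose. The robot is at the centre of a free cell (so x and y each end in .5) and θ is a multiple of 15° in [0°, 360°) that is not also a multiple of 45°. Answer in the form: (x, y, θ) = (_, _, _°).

(x, y, θ) = (2.5, 3.5, 150°)

Candidates: 53 free-cell centres × 16 headings = 848 poses. Raycast each; keep the one whose scan matches to 4 dp.
  (2.5, 5.5, 120°): beam 2 = 5.0000 ≠ 5.1962 ✗
  (2.5, 4.5, 255°): beam 1 = 3.0000 ≠ 6.7293 ✗
  (4.5, 1.5, 210°): beam 2 = 7.0000 ≠ 5.1962 ✗
  (3.5, 7.5, 345°): beam 1 = 2.8868 ≠ 6.7293 ✗
  …
  (2.5, 3.5, 150°): r_1=6.7293, r_2=5.1962, r_3=4.6587, r_4=1.0000, r_5=1.5529, r_6=2.8868, r_7=2.5882 — all match ✓
Unique over the lattice → pose = (2.5, 3.5, 150°).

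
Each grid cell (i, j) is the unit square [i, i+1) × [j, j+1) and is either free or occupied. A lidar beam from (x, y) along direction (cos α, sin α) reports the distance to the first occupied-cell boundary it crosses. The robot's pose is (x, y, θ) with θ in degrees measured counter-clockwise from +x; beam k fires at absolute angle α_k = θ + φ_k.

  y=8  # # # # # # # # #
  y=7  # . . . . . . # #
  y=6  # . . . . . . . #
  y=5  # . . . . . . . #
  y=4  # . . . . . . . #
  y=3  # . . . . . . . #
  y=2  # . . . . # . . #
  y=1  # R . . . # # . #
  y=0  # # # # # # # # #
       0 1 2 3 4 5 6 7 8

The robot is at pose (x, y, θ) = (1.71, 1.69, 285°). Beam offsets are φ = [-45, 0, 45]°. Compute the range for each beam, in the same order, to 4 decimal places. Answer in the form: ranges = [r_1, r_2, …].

beam 1: φ=-45°, α=240°
  dir = (cos 240°, sin 240°) = (-0.5000, -0.8660); from cell (1,1)
  next x-line at t=1.4200, next y-line at t=0.7967; Δt_x=2.0000, Δt_y=1.1547
    y: enter (1,0) at t=0.7967 ← occupied
  → r_1 = 0.7967
beam 2: φ=0°, α=285°
  dir = (cos 285°, sin 285°) = (0.2588, -0.9659); from cell (1,1)
  next x-line at t=1.1205, next y-line at t=0.7143; Δt_x=3.8637, Δt_y=1.0353
    y: enter (1,0) at t=0.7143 ← occupied
  → r_2 = 0.7143
beam 3: φ=45°, α=330°
  dir = (cos 330°, sin 330°) = (0.8660, -0.5000); from cell (1,1)
  next x-line at t=0.3349, next y-line at t=1.3800; Δt_x=1.1547, Δt_y=2.0000
    x: enter (2,1) at t=0.3349
    y: enter (2,0) at t=1.3800 ← occupied
  → r_3 = 1.3800

ranges = [0.7967, 0.7143, 1.3800]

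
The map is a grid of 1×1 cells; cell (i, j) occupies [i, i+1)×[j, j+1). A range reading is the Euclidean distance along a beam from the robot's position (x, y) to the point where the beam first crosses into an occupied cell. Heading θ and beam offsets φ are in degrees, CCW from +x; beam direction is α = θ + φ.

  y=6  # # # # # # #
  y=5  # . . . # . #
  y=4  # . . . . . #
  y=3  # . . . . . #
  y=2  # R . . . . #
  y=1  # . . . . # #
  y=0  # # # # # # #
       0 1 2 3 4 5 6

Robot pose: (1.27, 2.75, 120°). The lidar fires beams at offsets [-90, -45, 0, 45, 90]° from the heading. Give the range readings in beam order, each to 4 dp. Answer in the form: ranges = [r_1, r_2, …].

beam 1: φ=-90°, α=30°
  dir = (cos 30°, sin 30°) = (0.8660, 0.5000); from cell (1,2)
  next x-line at t=0.8429, next y-line at t=0.5000; Δt_x=1.1547, Δt_y=2.0000
    y: enter (1,3) at t=0.5000
    x: enter (2,3) at t=0.8429
    x: enter (3,3) at t=1.9976
    y: enter (3,4) at t=2.5000
    x: enter (4,4) at t=3.1523
    x: enter (5,4) at t=4.3070
    y: enter (5,5) at t=4.5000
    x: enter (6,5) at t=5.4617 ← occupied
  → r_1 = 5.4617
beam 2: φ=-45°, α=75°
  dir = (cos 75°, sin 75°) = (0.2588, 0.9659); from cell (1,2)
  next x-line at t=2.8205, next y-line at t=0.2588; Δt_x=3.8637, Δt_y=1.0353
    y: enter (1,3) at t=0.2588
    y: enter (1,4) at t=1.2941
    y: enter (1,5) at t=2.3294
    x: enter (2,5) at t=2.8205
    y: enter (2,6) at t=3.3646 ← occupied
  → r_2 = 3.3646
beam 3: φ=0°, α=120°
  dir = (cos 120°, sin 120°) = (-0.5000, 0.8660); from cell (1,2)
  next x-line at t=0.5400, next y-line at t=0.2887; Δt_x=2.0000, Δt_y=1.1547
    y: enter (1,3) at t=0.2887
    x: enter (0,3) at t=0.5400 ← occupied
  → r_3 = 0.5400
beam 4: φ=45°, α=165°
  dir = (cos 165°, sin 165°) = (-0.9659, 0.2588); from cell (1,2)
  next x-line at t=0.2795, next y-line at t=0.9659; Δt_x=1.0353, Δt_y=3.8637
    x: enter (0,2) at t=0.2795 ← occupied
  → r_4 = 0.2795
beam 5: φ=90°, α=210°
  dir = (cos 210°, sin 210°) = (-0.8660, -0.5000); from cell (1,2)
  next x-line at t=0.3118, next y-line at t=1.5000; Δt_x=1.1547, Δt_y=2.0000
    x: enter (0,2) at t=0.3118 ← occupied
  → r_5 = 0.3118

ranges = [5.4617, 3.3646, 0.5400, 0.2795, 0.3118]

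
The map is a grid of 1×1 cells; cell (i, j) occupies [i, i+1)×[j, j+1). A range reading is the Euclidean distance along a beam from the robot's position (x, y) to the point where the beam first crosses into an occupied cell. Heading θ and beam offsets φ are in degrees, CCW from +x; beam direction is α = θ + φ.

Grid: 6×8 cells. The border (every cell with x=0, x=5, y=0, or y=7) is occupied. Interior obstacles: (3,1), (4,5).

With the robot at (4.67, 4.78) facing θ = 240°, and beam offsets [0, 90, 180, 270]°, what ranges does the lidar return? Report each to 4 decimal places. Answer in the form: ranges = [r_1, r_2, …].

beam 1: φ=0°, α=240°
  d=(-0.5000,-0.8660)  start (4,4)  tX=1.3400 tY=0.9007  stride 1/|dx|=2.0000 1/|dy|=1.1547
    cross y-line → (4,3), t=0.9007
    cross x-line → (3,3), t=1.3400
    cross y-line → (3,2), t=2.0554
    cross y-line → (3,1), t=3.2101 (wall)
  → r_1 = 3.2101
beam 2: φ=90°, α=330°
  d=(0.8660,-0.5000)  start (4,4)  tX=0.3811 tY=1.5600  stride 1/|dx|=1.1547 1/|dy|=2.0000
    cross x-line → (5,4), t=0.3811 (wall)
  → r_2 = 0.3811
beam 3: φ=180°, α=60°
  d=(0.5000,0.8660)  start (4,4)  tX=0.6600 tY=0.2540  stride 1/|dx|=2.0000 1/|dy|=1.1547
    cross y-line → (4,5), t=0.2540 (wall)
  → r_3 = 0.2540
beam 4: φ=270°, α=150°
  d=(-0.8660,0.5000)  start (4,4)  tX=0.7736 tY=0.4400  stride 1/|dx|=1.1547 1/|dy|=2.0000
    cross y-line → (4,5), t=0.4400 (wall)
  → r_4 = 0.4400

ranges = [3.2101, 0.3811, 0.2540, 0.4400]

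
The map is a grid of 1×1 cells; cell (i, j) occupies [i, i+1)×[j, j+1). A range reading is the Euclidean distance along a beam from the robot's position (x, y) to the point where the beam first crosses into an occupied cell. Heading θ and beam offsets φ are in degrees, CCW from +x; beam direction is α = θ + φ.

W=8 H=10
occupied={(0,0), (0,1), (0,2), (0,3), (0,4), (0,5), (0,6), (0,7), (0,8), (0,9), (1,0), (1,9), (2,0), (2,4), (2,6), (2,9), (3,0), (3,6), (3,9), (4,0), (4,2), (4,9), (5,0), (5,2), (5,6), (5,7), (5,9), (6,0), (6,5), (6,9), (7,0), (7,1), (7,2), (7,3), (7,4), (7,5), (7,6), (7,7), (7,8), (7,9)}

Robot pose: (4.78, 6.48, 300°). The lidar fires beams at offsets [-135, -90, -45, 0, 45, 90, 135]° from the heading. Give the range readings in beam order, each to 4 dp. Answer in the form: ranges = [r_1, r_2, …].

ranges = [0.8075, 0.9007, 5.6733, 0.4400, 0.2278, 0.2540, 0.8500]

beam 1: φ=-135°, α=165°
  d=(-0.9659,0.2588)  start (4,6)  tX=0.8075 tY=2.0091  stride 1/|dx|=1.0353 1/|dy|=3.8637
    cross x-line → (3,6), t=0.8075 (wall)
  → r_1 = 0.8075
beam 2: φ=-90°, α=210°
  d=(-0.8660,-0.5000)  start (4,6)  tX=0.9007 tY=0.9600  stride 1/|dx|=1.1547 1/|dy|=2.0000
    cross x-line → (3,6), t=0.9007 (wall)
  → r_2 = 0.9007
beam 3: φ=-45°, α=255°
  d=(-0.2588,-0.9659)  start (4,6)  tX=3.0137 tY=0.4969  stride 1/|dx|=3.8637 1/|dy|=1.0353
    cross y-line → (4,5), t=0.4969
    cross y-line → (4,4), t=1.5322
    cross y-line → (4,3), t=2.5675
    cross x-line → (3,3), t=3.0137
    cross y-line → (3,2), t=3.6028
    cross y-line → (3,1), t=4.6380
    cross y-line → (3,0), t=5.6733 (wall)
  → r_3 = 5.6733
beam 4: φ=0°, α=300°
  d=(0.5000,-0.8660)  start (4,6)  tX=0.4400 tY=0.5543  stride 1/|dx|=2.0000 1/|dy|=1.1547
    cross x-line → (5,6), t=0.4400 (wall)
  → r_4 = 0.4400
beam 5: φ=45°, α=345°
  d=(0.9659,-0.2588)  start (4,6)  tX=0.2278 tY=1.8546  stride 1/|dx|=1.0353 1/|dy|=3.8637
    cross x-line → (5,6), t=0.2278 (wall)
  → r_5 = 0.2278
beam 6: φ=90°, α=30°
  d=(0.8660,0.5000)  start (4,6)  tX=0.2540 tY=1.0400  stride 1/|dx|=1.1547 1/|dy|=2.0000
    cross x-line → (5,6), t=0.2540 (wall)
  → r_6 = 0.2540
beam 7: φ=135°, α=75°
  d=(0.2588,0.9659)  start (4,6)  tX=0.8500 tY=0.5383  stride 1/|dx|=3.8637 1/|dy|=1.0353
    cross y-line → (4,7), t=0.5383
    cross x-line → (5,7), t=0.8500 (wall)
  → r_7 = 0.8500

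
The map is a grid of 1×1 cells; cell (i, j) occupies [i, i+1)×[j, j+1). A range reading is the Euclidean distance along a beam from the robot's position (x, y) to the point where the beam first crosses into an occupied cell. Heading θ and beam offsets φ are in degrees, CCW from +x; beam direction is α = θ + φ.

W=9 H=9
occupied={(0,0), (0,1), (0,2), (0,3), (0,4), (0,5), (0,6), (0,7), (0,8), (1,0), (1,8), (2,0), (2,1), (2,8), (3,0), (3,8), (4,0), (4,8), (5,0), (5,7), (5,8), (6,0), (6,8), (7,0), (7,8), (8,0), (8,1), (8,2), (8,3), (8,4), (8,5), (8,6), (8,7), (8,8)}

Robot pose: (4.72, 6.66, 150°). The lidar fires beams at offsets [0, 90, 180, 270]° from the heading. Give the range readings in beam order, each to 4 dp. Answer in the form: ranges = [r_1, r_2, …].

ranges = [2.6800, 5.3809, 3.7874, 0.5600]

beam 1: φ=0°, α=150°
  direction (-0.8660, 0.5000); cell (4,6); t to first gridline: x 0.8314, y 0.6800 (then +1.1547 / +2.0000)
    (4,7) via y @ 0.6800
    (3,7) via x @ 0.8314
    (2,7) via x @ 1.9861
    (2,8) via y @ 2.6800  # hit
  → r_1 = 2.6800
beam 2: φ=90°, α=240°
  direction (-0.5000, -0.8660); cell (4,6); t to first gridline: x 1.4400, y 0.7621 (then +2.0000 / +1.1547)
    (4,5) via y @ 0.7621
    (3,5) via x @ 1.4400
    (3,4) via y @ 1.9168
    (3,3) via y @ 3.0715
    (2,3) via x @ 3.4400
    (2,2) via y @ 4.2262
    (2,1) via y @ 5.3809  # hit
  → r_2 = 5.3809
beam 3: φ=180°, α=330°
  direction (0.8660, -0.5000); cell (4,6); t to first gridline: x 0.3233, y 1.3200 (then +1.1547 / +2.0000)
    (5,6) via x @ 0.3233
    (5,5) via y @ 1.3200
    (6,5) via x @ 1.4780
    (7,5) via x @ 2.6327
    (7,4) via y @ 3.3200
    (8,4) via x @ 3.7874  # hit
  → r_3 = 3.7874
beam 4: φ=270°, α=60°
  direction (0.5000, 0.8660); cell (4,6); t to first gridline: x 0.5600, y 0.3926 (then +2.0000 / +1.1547)
    (4,7) via y @ 0.3926
    (5,7) via x @ 0.5600  # hit
  → r_4 = 0.5600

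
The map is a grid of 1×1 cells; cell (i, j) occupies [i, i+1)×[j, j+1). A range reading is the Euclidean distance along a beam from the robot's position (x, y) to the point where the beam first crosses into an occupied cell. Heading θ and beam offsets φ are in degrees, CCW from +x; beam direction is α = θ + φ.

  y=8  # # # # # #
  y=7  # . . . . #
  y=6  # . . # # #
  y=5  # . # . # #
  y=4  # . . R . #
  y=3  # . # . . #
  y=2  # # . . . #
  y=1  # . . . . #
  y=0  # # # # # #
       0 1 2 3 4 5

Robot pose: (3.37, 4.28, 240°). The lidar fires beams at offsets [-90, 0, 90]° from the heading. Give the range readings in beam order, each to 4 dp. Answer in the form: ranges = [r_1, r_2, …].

ranges = [1.4400, 0.7400, 1.8822]

beam 1: φ=-90°, α=150°
  d=(-0.8660,0.5000)  start (3,4)  tX=0.4272 tY=1.4400  stride 1/|dx|=1.1547 1/|dy|=2.0000
    cross x-line → (2,4), t=0.4272
    cross y-line → (2,5), t=1.4400 (wall)
  → r_1 = 1.4400
beam 2: φ=0°, α=240°
  d=(-0.5000,-0.8660)  start (3,4)  tX=0.7400 tY=0.3233  stride 1/|dx|=2.0000 1/|dy|=1.1547
    cross y-line → (3,3), t=0.3233
    cross x-line → (2,3), t=0.7400 (wall)
  → r_2 = 0.7400
beam 3: φ=90°, α=330°
  d=(0.8660,-0.5000)  start (3,4)  tX=0.7275 tY=0.5600  stride 1/|dx|=1.1547 1/|dy|=2.0000
    cross y-line → (3,3), t=0.5600
    cross x-line → (4,3), t=0.7275
    cross x-line → (5,3), t=1.8822 (wall)
  → r_3 = 1.8822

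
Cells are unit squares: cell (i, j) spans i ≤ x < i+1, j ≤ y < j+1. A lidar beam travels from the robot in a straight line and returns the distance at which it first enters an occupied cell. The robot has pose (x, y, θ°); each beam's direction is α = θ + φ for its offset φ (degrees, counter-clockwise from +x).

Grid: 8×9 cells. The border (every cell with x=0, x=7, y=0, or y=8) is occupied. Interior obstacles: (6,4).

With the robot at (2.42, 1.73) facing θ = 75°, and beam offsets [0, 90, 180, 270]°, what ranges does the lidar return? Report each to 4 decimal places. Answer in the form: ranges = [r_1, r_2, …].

beam 1: φ=0°, α=75°
  d=(0.2588,0.9659)  start (2,1)  tX=2.2409 tY=0.2795  stride 1/|dx|=3.8637 1/|dy|=1.0353
    cross y-line → (2,2), t=0.2795
    cross y-line → (2,3), t=1.3148
    cross x-line → (3,3), t=2.2409
    cross y-line → (3,4), t=2.3501
    cross y-line → (3,5), t=3.3854
    cross y-line → (3,6), t=4.4206
    cross y-line → (3,7), t=5.4559
    cross x-line → (4,7), t=6.1047
    cross y-line → (4,8), t=6.4912 (wall)
  → r_1 = 6.4912
beam 2: φ=90°, α=165°
  d=(-0.9659,0.2588)  start (2,1)  tX=0.4348 tY=1.0432  stride 1/|dx|=1.0353 1/|dy|=3.8637
    cross x-line → (1,1), t=0.4348
    cross y-line → (1,2), t=1.0432
    cross x-line → (0,2), t=1.4701 (wall)
  → r_2 = 1.4701
beam 3: φ=180°, α=255°
  d=(-0.2588,-0.9659)  start (2,1)  tX=1.6228 tY=0.7558  stride 1/|dx|=3.8637 1/|dy|=1.0353
    cross y-line → (2,0), t=0.7558 (wall)
  → r_3 = 0.7558
beam 4: φ=270°, α=345°
  d=(0.9659,-0.2588)  start (2,1)  tX=0.6005 tY=2.8205  stride 1/|dx|=1.0353 1/|dy|=3.8637
    cross x-line → (3,1), t=0.6005
    cross x-line → (4,1), t=1.6357
    cross x-line → (5,1), t=2.6710
    cross y-line → (5,0), t=2.8205 (wall)
  → r_4 = 2.8205

ranges = [6.4912, 1.4701, 0.7558, 2.8205]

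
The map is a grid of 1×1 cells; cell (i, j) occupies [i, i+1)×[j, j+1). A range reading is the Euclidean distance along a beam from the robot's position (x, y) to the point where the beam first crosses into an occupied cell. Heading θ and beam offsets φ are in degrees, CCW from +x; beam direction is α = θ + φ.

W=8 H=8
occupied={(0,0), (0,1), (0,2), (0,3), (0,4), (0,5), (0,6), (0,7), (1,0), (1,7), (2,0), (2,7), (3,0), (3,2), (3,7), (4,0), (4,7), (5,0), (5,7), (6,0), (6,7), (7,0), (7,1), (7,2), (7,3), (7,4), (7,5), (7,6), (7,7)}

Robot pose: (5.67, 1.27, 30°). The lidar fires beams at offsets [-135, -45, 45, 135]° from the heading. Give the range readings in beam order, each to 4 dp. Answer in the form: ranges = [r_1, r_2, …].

beam 1: φ=-135°, α=255°
  cosα=-0.2588 sinα=-0.9659 | (5,1) | tMaxX 2.5887 tMaxY 0.2795 | tΔX 3.8637 tΔY 1.0353
    t=0.2795 [y] (5,0) — stop
  → r_1 = 0.2795
beam 2: φ=-45°, α=345°
  cosα=0.9659 sinα=-0.2588 | (5,1) | tMaxX 0.3416 tMaxY 1.0432 | tΔX 1.0353 tΔY 3.8637
    t=0.3416 [x] (6,1)
    t=1.0432 [y] (6,0) — stop
  → r_2 = 1.0432
beam 3: φ=45°, α=75°
  cosα=0.2588 sinα=0.9659 | (5,1) | tMaxX 1.2750 tMaxY 0.7558 | tΔX 3.8637 tΔY 1.0353
    t=0.7558 [y] (5,2)
    t=1.2750 [x] (6,2)
    t=1.7910 [y] (6,3)
    t=2.8263 [y] (6,4)
    t=3.8616 [y] (6,5)
    t=4.8969 [y] (6,6)
    t=5.1387 [x] (7,6) — stop
  → r_3 = 5.1387
beam 4: φ=135°, α=165°
  cosα=-0.9659 sinα=0.2588 | (5,1) | tMaxX 0.6936 tMaxY 2.8205 | tΔX 1.0353 tΔY 3.8637
    t=0.6936 [x] (4,1)
    t=1.7289 [x] (3,1)
    t=2.7642 [x] (2,1)
    t=2.8205 [y] (2,2)
    t=3.7995 [x] (1,2)
    t=4.8347 [x] (0,2) — stop
  → r_4 = 4.8347

ranges = [0.2795, 1.0432, 5.1387, 4.8347]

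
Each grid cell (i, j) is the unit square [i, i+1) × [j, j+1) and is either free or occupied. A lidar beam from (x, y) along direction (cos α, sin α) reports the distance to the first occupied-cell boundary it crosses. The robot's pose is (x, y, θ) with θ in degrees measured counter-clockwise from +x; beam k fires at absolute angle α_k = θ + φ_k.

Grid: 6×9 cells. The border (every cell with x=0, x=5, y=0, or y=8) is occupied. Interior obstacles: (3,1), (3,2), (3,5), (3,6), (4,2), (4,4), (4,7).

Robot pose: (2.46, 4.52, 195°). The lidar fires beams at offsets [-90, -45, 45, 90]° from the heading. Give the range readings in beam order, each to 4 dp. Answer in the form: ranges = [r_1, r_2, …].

beam 1: φ=-90°, α=105°
  direction (-0.2588, 0.9659); cell (2,4); t to first gridline: x 1.7773, y 0.4969 (then +3.8637 / +1.0353)
    (2,5) via y @ 0.4969
    (2,6) via y @ 1.5322
    (1,6) via x @ 1.7773
    (1,7) via y @ 2.5675
    (1,8) via y @ 3.6028  # hit
  → r_1 = 3.6028
beam 2: φ=-45°, α=150°
  direction (-0.8660, 0.5000); cell (2,4); t to first gridline: x 0.5312, y 0.9600 (then +1.1547 / +2.0000)
    (1,4) via x @ 0.5312
    (1,5) via y @ 0.9600
    (0,5) via x @ 1.6859  # hit
  → r_2 = 1.6859
beam 3: φ=45°, α=240°
  direction (-0.5000, -0.8660); cell (2,4); t to first gridline: x 0.9200, y 0.6004 (then +2.0000 / +1.1547)
    (2,3) via y @ 0.6004
    (1,3) via x @ 0.9200
    (1,2) via y @ 1.7551
    (1,1) via y @ 2.9098
    (0,1) via x @ 2.9200  # hit
  → r_3 = 2.9200
beam 4: φ=90°, α=285°
  direction (0.2588, -0.9659); cell (2,4); t to first gridline: x 2.0864, y 0.5383 (then +3.8637 / +1.0353)
    (2,3) via y @ 0.5383
    (2,2) via y @ 1.5736
    (3,2) via x @ 2.0864  # hit
  → r_4 = 2.0864

ranges = [3.6028, 1.6859, 2.9200, 2.0864]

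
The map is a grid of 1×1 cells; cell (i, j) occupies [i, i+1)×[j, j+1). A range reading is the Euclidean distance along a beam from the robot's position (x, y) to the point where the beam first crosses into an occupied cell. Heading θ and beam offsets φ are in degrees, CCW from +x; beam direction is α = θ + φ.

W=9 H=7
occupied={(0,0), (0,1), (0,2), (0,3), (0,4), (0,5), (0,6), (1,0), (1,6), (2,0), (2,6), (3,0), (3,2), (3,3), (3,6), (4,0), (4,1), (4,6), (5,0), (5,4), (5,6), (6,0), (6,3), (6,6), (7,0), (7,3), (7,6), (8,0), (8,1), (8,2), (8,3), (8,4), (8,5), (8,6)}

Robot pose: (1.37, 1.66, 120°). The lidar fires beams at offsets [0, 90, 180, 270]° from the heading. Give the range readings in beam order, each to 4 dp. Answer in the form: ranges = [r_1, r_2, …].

ranges = [0.7400, 0.4272, 0.7621, 1.8822]

beam 1: φ=0°, α=120°
  cosα=-0.5000 sinα=0.8660 | (1,1) | tMaxX 0.7400 tMaxY 0.3926 | tΔX 2.0000 tΔY 1.1547
    t=0.3926 [y] (1,2)
    t=0.7400 [x] (0,2) — stop
  → r_1 = 0.7400
beam 2: φ=90°, α=210°
  cosα=-0.8660 sinα=-0.5000 | (1,1) | tMaxX 0.4272 tMaxY 1.3200 | tΔX 1.1547 tΔY 2.0000
    t=0.4272 [x] (0,1) — stop
  → r_2 = 0.4272
beam 3: φ=180°, α=300°
  cosα=0.5000 sinα=-0.8660 | (1,1) | tMaxX 1.2600 tMaxY 0.7621 | tΔX 2.0000 tΔY 1.1547
    t=0.7621 [y] (1,0) — stop
  → r_3 = 0.7621
beam 4: φ=270°, α=30°
  cosα=0.8660 sinα=0.5000 | (1,1) | tMaxX 0.7275 tMaxY 0.6800 | tΔX 1.1547 tΔY 2.0000
    t=0.6800 [y] (1,2)
    t=0.7275 [x] (2,2)
    t=1.8822 [x] (3,2) — stop
  → r_4 = 1.8822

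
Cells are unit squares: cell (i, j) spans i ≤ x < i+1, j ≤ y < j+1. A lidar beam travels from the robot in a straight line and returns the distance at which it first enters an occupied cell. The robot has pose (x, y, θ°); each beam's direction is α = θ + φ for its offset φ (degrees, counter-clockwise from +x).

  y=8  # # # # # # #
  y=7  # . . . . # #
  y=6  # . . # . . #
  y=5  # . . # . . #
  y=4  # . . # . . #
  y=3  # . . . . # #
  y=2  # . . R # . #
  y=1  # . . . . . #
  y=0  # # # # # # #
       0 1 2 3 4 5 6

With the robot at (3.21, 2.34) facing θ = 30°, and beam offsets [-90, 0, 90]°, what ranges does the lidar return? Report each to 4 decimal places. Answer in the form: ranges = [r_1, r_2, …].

ranges = [1.5473, 0.9122, 4.4200]

beam 1: φ=-90°, α=300°
  dir = (cos 300°, sin 300°) = (0.5000, -0.8660); from cell (3,2)
  next x-line at t=1.5800, next y-line at t=0.3926; Δt_x=2.0000, Δt_y=1.1547
    y: enter (3,1) at t=0.3926
    y: enter (3,0) at t=1.5473 ← occupied
  → r_1 = 1.5473
beam 2: φ=0°, α=30°
  dir = (cos 30°, sin 30°) = (0.8660, 0.5000); from cell (3,2)
  next x-line at t=0.9122, next y-line at t=1.3200; Δt_x=1.1547, Δt_y=2.0000
    x: enter (4,2) at t=0.9122 ← occupied
  → r_2 = 0.9122
beam 3: φ=90°, α=120°
  dir = (cos 120°, sin 120°) = (-0.5000, 0.8660); from cell (3,2)
  next x-line at t=0.4200, next y-line at t=0.7621; Δt_x=2.0000, Δt_y=1.1547
    x: enter (2,2) at t=0.4200
    y: enter (2,3) at t=0.7621
    y: enter (2,4) at t=1.9168
    x: enter (1,4) at t=2.4200
    y: enter (1,5) at t=3.0715
    y: enter (1,6) at t=4.2262
    x: enter (0,6) at t=4.4200 ← occupied
  → r_3 = 4.4200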